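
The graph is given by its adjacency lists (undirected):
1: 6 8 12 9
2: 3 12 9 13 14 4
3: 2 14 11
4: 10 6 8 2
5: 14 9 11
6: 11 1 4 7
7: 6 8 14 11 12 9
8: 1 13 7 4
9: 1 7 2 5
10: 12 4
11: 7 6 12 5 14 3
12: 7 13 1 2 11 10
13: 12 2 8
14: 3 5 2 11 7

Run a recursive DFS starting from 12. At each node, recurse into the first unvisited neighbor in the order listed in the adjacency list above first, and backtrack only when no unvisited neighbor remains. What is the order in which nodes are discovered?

12 7 6 11 5 14 3 2 9 1 8 13 4 10

Visit 12
12 → 7
7 → 6
6 → 11
11 → 5
5 → 14
14 → 3
3 → 2
2 → 9
9 → 1
1 → 8
8 → 13
8 → 4
4 → 10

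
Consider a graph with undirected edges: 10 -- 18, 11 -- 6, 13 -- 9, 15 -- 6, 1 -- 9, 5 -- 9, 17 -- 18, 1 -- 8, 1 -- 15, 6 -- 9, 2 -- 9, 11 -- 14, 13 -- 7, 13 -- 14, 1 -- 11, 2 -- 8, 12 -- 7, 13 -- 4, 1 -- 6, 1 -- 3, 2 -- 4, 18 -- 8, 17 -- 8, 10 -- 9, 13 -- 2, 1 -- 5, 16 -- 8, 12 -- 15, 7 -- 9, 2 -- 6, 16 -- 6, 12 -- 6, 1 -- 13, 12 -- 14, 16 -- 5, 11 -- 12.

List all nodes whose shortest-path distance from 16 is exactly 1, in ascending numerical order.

Level 0: 16
Level 1: 5, 6, 8
Level 2: 1, 2, 9, 11, 12, 15, 17, 18
Level 3: 3, 4, 7, 10, 13, 14

5, 6, 8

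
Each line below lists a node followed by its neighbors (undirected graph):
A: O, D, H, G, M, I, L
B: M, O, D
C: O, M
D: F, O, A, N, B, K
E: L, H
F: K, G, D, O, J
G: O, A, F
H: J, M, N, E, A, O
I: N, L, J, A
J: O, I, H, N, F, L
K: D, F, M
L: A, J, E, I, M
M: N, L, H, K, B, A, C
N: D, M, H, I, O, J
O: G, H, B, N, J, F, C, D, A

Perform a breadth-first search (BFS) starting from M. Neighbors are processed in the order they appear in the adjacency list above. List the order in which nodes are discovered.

Visit M; enqueue N, L, H, K, B, A, C → queue [N, L, H, K, B, A, C]
Visit N; enqueue D, I, O, J → queue [L, H, K, B, A, C, D, I, O, J]
Visit L; enqueue E → queue [H, K, B, A, C, D, I, O, J, E]
Visit H → queue [K, B, A, C, D, I, O, J, E]
Visit K; enqueue F → queue [B, A, C, D, I, O, J, E, F]
Visit B → queue [A, C, D, I, O, J, E, F]
Visit A; enqueue G → queue [C, D, I, O, J, E, F, G]
Visit C → queue [D, I, O, J, E, F, G]
Visit D → queue [I, O, J, E, F, G]
Visit I → queue [O, J, E, F, G]
Visit O → queue [J, E, F, G]
Visit J → queue [E, F, G]
Visit E → queue [F, G]
Visit F → queue [G]
Visit G → queue []

M N L H K B A C D I O J E F G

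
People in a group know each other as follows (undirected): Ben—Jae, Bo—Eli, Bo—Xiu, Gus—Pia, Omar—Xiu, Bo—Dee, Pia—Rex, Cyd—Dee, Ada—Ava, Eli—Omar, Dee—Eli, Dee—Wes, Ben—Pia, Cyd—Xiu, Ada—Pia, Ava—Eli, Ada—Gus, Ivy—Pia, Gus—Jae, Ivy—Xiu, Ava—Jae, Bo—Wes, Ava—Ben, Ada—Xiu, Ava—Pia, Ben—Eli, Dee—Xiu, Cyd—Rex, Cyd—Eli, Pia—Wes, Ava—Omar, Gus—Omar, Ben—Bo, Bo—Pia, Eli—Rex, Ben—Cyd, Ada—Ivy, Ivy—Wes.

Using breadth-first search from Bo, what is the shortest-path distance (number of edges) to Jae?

Level 0: Bo
Level 1: Ben, Dee, Eli, Pia, Wes, Xiu
Level 2: Ada, Ava, Cyd, Gus, Ivy, Jae, Omar, Rex
Jae first appears at level 2.

2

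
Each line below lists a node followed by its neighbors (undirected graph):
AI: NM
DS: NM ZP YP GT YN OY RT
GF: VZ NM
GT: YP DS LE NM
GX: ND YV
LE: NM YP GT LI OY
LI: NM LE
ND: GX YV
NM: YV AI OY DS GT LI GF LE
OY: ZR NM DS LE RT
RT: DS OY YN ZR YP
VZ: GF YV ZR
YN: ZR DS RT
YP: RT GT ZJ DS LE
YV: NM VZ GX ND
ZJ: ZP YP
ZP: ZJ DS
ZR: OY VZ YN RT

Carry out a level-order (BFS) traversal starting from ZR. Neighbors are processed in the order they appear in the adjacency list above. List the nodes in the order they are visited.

Visit ZR; enqueue OY, VZ, YN, RT → queue [OY, VZ, YN, RT]
Visit OY; enqueue NM, DS, LE → queue [VZ, YN, RT, NM, DS, LE]
Visit VZ; enqueue GF, YV → queue [YN, RT, NM, DS, LE, GF, YV]
Visit YN → queue [RT, NM, DS, LE, GF, YV]
Visit RT; enqueue YP → queue [NM, DS, LE, GF, YV, YP]
Visit NM; enqueue AI, GT, LI → queue [DS, LE, GF, YV, YP, AI, GT, LI]
Visit DS; enqueue ZP → queue [LE, GF, YV, YP, AI, GT, LI, ZP]
Visit LE → queue [GF, YV, YP, AI, GT, LI, ZP]
Visit GF → queue [YV, YP, AI, GT, LI, ZP]
Visit YV; enqueue GX, ND → queue [YP, AI, GT, LI, ZP, GX, ND]
Visit YP; enqueue ZJ → queue [AI, GT, LI, ZP, GX, ND, ZJ]
Visit AI → queue [GT, LI, ZP, GX, ND, ZJ]
Visit GT → queue [LI, ZP, GX, ND, ZJ]
Visit LI → queue [ZP, GX, ND, ZJ]
Visit ZP → queue [GX, ND, ZJ]
Visit GX → queue [ND, ZJ]
Visit ND → queue [ZJ]
Visit ZJ → queue []

ZR, OY, VZ, YN, RT, NM, DS, LE, GF, YV, YP, AI, GT, LI, ZP, GX, ND, ZJ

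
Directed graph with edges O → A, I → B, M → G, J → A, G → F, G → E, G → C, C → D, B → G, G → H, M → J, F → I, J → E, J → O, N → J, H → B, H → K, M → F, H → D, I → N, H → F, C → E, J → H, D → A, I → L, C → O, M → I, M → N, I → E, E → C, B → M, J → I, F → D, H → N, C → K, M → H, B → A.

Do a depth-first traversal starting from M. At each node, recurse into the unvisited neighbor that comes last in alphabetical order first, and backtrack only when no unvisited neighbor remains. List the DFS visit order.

M, N, J, O, A, I, L, E, C, K, D, B, G, H, F

Visit M
M → N
N → J
J → O
O → A
J → I
I → L
I → E
E → C
C → K
C → D
I → B
B → G
G → H
H → F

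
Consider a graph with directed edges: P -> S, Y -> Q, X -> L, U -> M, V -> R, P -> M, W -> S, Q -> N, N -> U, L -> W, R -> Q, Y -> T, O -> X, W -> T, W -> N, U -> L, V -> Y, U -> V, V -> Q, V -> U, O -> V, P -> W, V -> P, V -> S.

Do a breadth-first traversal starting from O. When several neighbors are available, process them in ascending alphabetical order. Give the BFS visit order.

O V X P Q R S U Y L M W N T

Visit O; enqueue V, X → queue [V, X]
Visit V; enqueue P, Q, R, S, U, Y → queue [X, P, Q, R, S, U, Y]
Visit X; enqueue L → queue [P, Q, R, S, U, Y, L]
Visit P; enqueue M, W → queue [Q, R, S, U, Y, L, M, W]
Visit Q; enqueue N → queue [R, S, U, Y, L, M, W, N]
Visit R → queue [S, U, Y, L, M, W, N]
Visit S → queue [U, Y, L, M, W, N]
Visit U → queue [Y, L, M, W, N]
Visit Y; enqueue T → queue [L, M, W, N, T]
Visit L → queue [M, W, N, T]
Visit M → queue [W, N, T]
Visit W → queue [N, T]
Visit N → queue [T]
Visit T → queue []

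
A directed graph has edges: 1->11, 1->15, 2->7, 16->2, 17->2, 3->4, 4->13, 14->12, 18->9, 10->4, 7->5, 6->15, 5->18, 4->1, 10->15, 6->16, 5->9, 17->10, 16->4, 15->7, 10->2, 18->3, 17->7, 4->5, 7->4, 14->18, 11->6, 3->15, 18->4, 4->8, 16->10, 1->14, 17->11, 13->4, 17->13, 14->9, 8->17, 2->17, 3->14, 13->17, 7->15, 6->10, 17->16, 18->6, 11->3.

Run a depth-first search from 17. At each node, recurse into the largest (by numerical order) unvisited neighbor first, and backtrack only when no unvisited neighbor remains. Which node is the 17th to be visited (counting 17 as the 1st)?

Visit 17
17 → 16
16 → 10
10 → 15
15 → 7
7 → 5
5 → 18
18 → 9
18 → 6
18 → 4
4 → 13
4 → 8
4 → 1
1 → 14
14 → 12
1 → 11
11 → 3
10 → 2

Visit order: 17, 16, 10, 15, 7, 5, 18, 9, 6, 4, 13, 8, 1, 14, 12, 11, 3, 2

3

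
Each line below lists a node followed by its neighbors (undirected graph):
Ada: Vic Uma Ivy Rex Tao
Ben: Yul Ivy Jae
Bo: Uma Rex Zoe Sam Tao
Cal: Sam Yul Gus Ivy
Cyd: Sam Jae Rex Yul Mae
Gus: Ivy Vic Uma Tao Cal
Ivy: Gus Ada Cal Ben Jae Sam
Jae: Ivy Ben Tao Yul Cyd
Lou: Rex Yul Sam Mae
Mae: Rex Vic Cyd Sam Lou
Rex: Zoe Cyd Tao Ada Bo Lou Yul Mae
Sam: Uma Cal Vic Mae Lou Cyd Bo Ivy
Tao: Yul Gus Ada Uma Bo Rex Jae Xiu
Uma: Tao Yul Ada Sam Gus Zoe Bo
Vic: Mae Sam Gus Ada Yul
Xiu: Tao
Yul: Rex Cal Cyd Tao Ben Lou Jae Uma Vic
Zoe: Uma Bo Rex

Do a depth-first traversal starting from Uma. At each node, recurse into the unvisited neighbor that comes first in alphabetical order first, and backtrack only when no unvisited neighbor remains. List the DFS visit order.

Visit Uma
Uma → Ada
Ada → Ivy
Ivy → Ben
Ben → Jae
Jae → Cyd
Cyd → Mae
Mae → Lou
Lou → Rex
Rex → Bo
Bo → Sam
Sam → Cal
Cal → Gus
Gus → Tao
Tao → Xiu
Tao → Yul
Yul → Vic
Bo → Zoe

Uma → Ada → Ivy → Ben → Jae → Cyd → Mae → Lou → Rex → Bo → Sam → Cal → Gus → Tao → Xiu → Yul → Vic → Zoe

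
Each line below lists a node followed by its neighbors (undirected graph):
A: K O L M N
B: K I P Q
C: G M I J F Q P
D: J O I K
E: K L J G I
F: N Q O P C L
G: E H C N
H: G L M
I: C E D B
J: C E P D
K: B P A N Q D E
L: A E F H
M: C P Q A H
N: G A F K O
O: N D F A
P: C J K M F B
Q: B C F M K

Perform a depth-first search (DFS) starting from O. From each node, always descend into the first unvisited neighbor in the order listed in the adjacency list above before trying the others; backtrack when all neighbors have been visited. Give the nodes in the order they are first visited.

O N G E K B I C M P J D F Q L A H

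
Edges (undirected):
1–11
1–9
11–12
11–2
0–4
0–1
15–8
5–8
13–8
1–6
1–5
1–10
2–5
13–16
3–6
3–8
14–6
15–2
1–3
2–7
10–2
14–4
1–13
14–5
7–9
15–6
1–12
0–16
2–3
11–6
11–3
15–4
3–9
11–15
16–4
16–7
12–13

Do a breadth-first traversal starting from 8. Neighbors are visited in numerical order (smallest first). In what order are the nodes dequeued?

8 -> 3 -> 5 -> 13 -> 15 -> 1 -> 2 -> 6 -> 9 -> 11 -> 14 -> 12 -> 16 -> 4 -> 0 -> 10 -> 7

Visit 8; enqueue 3, 5, 13, 15 → queue [3, 5, 13, 15]
Visit 3; enqueue 1, 2, 6, 9, 11 → queue [5, 13, 15, 1, 2, 6, 9, 11]
Visit 5; enqueue 14 → queue [13, 15, 1, 2, 6, 9, 11, 14]
Visit 13; enqueue 12, 16 → queue [15, 1, 2, 6, 9, 11, 14, 12, 16]
Visit 15; enqueue 4 → queue [1, 2, 6, 9, 11, 14, 12, 16, 4]
Visit 1; enqueue 0, 10 → queue [2, 6, 9, 11, 14, 12, 16, 4, 0, 10]
Visit 2; enqueue 7 → queue [6, 9, 11, 14, 12, 16, 4, 0, 10, 7]
Visit 6 → queue [9, 11, 14, 12, 16, 4, 0, 10, 7]
Visit 9 → queue [11, 14, 12, 16, 4, 0, 10, 7]
Visit 11 → queue [14, 12, 16, 4, 0, 10, 7]
Visit 14 → queue [12, 16, 4, 0, 10, 7]
Visit 12 → queue [16, 4, 0, 10, 7]
Visit 16 → queue [4, 0, 10, 7]
Visit 4 → queue [0, 10, 7]
Visit 0 → queue [10, 7]
Visit 10 → queue [7]
Visit 7 → queue []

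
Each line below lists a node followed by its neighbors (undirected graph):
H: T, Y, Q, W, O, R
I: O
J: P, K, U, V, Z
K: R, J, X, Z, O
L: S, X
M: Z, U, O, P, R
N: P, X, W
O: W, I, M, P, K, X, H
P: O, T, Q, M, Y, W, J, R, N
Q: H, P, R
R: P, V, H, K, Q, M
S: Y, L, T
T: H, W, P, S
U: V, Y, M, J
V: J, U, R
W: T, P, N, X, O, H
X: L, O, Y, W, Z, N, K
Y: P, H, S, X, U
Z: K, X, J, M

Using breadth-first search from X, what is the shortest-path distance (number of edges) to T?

Level 0: X
Level 1: K, L, N, O, W, Y, Z
Level 2: H, I, J, M, P, R, S, T, U
Level 3: Q, V
T first appears at level 2.

2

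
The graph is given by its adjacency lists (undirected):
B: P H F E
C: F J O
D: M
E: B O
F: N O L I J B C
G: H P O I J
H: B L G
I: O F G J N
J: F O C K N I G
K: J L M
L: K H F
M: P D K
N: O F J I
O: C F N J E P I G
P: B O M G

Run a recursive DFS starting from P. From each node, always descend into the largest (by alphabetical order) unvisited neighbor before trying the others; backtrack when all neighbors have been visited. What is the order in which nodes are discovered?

P -> O -> N -> J -> K -> M -> D -> L -> H -> G -> I -> F -> C -> B -> E

Visit P
P → O
O → N
N → J
J → K
K → M
M → D
K → L
L → H
H → G
G → I
I → F
F → C
F → B
B → E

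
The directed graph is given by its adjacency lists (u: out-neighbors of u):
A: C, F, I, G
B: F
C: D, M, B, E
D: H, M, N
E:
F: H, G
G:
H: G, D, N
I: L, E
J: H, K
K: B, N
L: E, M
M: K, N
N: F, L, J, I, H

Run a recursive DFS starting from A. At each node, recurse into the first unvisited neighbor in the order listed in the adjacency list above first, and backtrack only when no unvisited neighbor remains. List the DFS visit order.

Visit A
A → C
C → D
D → H
H → G
H → N
N → F
N → L
L → E
L → M
M → K
K → B
N → J
N → I

A, C, D, H, G, N, F, L, E, M, K, B, J, I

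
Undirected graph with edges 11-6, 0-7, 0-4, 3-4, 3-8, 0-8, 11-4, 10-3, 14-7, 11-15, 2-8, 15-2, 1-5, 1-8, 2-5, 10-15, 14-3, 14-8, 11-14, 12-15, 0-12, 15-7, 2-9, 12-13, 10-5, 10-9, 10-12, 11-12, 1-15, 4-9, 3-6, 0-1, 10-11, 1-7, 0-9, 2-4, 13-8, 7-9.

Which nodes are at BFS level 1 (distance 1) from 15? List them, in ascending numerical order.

1, 2, 7, 10, 11, 12

Level 0: 15
Level 1: 1, 2, 7, 10, 11, 12
Level 2: 0, 3, 4, 5, 6, 8, 9, 13, 14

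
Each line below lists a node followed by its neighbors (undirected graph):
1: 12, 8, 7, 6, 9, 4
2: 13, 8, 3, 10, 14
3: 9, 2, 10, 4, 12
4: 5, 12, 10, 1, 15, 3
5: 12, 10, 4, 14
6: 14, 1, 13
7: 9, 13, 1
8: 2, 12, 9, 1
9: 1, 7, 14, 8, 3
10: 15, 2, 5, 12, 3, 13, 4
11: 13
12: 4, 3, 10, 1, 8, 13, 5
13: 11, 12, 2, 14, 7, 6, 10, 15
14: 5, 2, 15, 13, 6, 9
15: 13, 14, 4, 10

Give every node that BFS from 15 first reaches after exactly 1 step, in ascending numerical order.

4, 10, 13, 14

Level 0: 15
Level 1: 4, 10, 13, 14
Level 2: 1, 2, 3, 5, 6, 7, 9, 11, 12
Level 3: 8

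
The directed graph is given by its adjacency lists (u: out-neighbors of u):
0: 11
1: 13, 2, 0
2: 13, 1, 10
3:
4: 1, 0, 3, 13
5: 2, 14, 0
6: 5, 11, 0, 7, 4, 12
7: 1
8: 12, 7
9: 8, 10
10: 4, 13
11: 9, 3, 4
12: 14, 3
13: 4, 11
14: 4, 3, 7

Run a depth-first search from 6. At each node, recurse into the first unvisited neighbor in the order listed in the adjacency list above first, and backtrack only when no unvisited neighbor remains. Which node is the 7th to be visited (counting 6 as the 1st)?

Visit 6
6 → 5
5 → 2
2 → 13
13 → 4
4 → 1
1 → 0
0 → 11
11 → 9
9 → 8
8 → 12
12 → 14
14 → 3
14 → 7
9 → 10

Visit order: 6, 5, 2, 13, 4, 1, 0, 11, 9, 8, 12, 14, 3, 7, 10

0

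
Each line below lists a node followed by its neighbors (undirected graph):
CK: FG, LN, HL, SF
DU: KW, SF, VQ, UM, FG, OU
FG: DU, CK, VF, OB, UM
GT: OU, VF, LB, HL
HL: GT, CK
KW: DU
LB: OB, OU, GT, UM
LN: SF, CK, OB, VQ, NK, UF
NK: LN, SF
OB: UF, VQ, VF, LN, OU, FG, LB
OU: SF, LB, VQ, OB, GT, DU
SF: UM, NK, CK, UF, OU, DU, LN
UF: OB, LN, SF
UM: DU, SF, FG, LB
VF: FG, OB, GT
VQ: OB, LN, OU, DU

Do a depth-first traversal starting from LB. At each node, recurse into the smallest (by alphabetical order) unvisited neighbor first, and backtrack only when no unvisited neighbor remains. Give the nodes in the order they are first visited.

Visit LB
LB → GT
GT → HL
HL → CK
CK → FG
FG → DU
DU → KW
DU → OU
OU → OB
OB → LN
LN → NK
NK → SF
SF → UF
SF → UM
LN → VQ
OB → VF

LB -> GT -> HL -> CK -> FG -> DU -> KW -> OU -> OB -> LN -> NK -> SF -> UF -> UM -> VQ -> VF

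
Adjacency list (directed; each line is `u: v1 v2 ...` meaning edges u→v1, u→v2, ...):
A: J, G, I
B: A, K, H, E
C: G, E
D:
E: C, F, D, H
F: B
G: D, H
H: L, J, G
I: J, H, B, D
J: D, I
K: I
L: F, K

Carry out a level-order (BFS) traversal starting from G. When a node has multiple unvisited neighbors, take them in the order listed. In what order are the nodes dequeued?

G → D → H → L → J → F → K → I → B → A → E → C

Visit G; enqueue D, H → queue [D, H]
Visit D → queue [H]
Visit H; enqueue L, J → queue [L, J]
Visit L; enqueue F, K → queue [J, F, K]
Visit J; enqueue I → queue [F, K, I]
Visit F; enqueue B → queue [K, I, B]
Visit K → queue [I, B]
Visit I → queue [B]
Visit B; enqueue A, E → queue [A, E]
Visit A → queue [E]
Visit E; enqueue C → queue [C]
Visit C → queue []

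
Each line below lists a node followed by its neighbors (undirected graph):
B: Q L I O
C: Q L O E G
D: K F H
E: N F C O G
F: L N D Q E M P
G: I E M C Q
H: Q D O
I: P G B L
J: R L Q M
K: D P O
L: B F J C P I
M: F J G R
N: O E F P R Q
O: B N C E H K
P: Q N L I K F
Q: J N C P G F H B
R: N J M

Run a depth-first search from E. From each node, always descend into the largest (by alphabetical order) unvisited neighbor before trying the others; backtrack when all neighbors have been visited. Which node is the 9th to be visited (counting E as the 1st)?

L

Visit E
E → O
O → N
N → R
R → M
M → J
J → Q
Q → P
P → L
L → I
I → G
G → C
I → B
L → F
F → D
D → K
D → H

Visit order: E, O, N, R, M, J, Q, P, L, I, G, C, B, F, D, K, H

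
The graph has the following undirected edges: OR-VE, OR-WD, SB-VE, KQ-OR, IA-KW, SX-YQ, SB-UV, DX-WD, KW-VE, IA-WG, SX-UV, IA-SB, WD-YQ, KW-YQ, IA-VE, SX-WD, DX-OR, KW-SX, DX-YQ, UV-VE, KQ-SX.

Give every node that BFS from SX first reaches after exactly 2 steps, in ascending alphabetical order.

DX, IA, OR, SB, VE

Level 0: SX
Level 1: KQ, KW, UV, WD, YQ
Level 2: DX, IA, OR, SB, VE
Level 3: WG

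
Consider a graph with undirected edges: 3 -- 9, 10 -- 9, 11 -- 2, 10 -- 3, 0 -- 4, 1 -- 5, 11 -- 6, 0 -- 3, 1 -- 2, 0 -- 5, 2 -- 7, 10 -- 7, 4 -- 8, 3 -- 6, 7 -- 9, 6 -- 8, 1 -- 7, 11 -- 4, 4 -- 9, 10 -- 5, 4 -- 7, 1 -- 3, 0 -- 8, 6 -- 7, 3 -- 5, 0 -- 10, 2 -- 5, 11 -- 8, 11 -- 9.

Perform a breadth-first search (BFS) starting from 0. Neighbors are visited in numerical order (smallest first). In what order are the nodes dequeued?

0, 3, 4, 5, 8, 10, 1, 6, 9, 7, 11, 2

Visit 0; enqueue 3, 4, 5, 8, 10 → queue [3, 4, 5, 8, 10]
Visit 3; enqueue 1, 6, 9 → queue [4, 5, 8, 10, 1, 6, 9]
Visit 4; enqueue 7, 11 → queue [5, 8, 10, 1, 6, 9, 7, 11]
Visit 5; enqueue 2 → queue [8, 10, 1, 6, 9, 7, 11, 2]
Visit 8 → queue [10, 1, 6, 9, 7, 11, 2]
Visit 10 → queue [1, 6, 9, 7, 11, 2]
Visit 1 → queue [6, 9, 7, 11, 2]
Visit 6 → queue [9, 7, 11, 2]
Visit 9 → queue [7, 11, 2]
Visit 7 → queue [11, 2]
Visit 11 → queue [2]
Visit 2 → queue []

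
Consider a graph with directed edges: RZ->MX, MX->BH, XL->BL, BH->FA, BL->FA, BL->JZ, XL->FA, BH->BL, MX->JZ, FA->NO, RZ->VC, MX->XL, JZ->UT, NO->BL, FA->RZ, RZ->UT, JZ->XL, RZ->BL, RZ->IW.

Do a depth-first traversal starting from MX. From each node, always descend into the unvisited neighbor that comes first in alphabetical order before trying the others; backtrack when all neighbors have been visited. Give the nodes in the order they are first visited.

MX → BH → BL → FA → NO → RZ → IW → UT → VC → JZ → XL

Visit MX
MX → BH
BH → BL
BL → FA
FA → NO
FA → RZ
RZ → IW
RZ → UT
RZ → VC
BL → JZ
JZ → XL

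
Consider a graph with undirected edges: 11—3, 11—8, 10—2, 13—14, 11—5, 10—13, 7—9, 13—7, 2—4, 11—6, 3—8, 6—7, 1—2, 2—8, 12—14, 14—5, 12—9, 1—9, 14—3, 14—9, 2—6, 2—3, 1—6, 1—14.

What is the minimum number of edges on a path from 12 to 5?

Level 0: 12
Level 1: 9, 14
Level 2: 1, 3, 5, 7, 13
Level 3: 2, 6, 8, 10, 11
Level 4: 4
5 first appears at level 2.

2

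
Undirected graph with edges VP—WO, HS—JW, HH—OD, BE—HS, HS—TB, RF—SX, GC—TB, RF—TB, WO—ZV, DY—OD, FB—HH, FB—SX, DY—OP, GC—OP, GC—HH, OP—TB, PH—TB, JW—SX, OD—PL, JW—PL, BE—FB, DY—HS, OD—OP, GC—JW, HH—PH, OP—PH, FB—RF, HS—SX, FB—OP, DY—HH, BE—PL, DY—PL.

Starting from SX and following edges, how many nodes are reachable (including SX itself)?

BFS from SX visits: SX, FB, HS, JW, RF, BE, HH, OP, DY, TB, GC, PL, OD, PH
Reachable nodes: 14 of 17 total.

14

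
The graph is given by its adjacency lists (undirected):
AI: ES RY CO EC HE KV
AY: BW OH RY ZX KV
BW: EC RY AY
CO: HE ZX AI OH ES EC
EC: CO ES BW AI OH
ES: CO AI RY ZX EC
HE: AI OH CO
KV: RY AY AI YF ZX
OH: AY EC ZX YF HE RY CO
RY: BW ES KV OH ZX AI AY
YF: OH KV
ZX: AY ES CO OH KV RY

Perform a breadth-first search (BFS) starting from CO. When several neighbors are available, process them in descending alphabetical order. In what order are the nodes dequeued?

Visit CO; enqueue ZX, OH, HE, ES, EC, AI → queue [ZX, OH, HE, ES, EC, AI]
Visit ZX; enqueue RY, KV, AY → queue [OH, HE, ES, EC, AI, RY, KV, AY]
Visit OH; enqueue YF → queue [HE, ES, EC, AI, RY, KV, AY, YF]
Visit HE → queue [ES, EC, AI, RY, KV, AY, YF]
Visit ES → queue [EC, AI, RY, KV, AY, YF]
Visit EC; enqueue BW → queue [AI, RY, KV, AY, YF, BW]
Visit AI → queue [RY, KV, AY, YF, BW]
Visit RY → queue [KV, AY, YF, BW]
Visit KV → queue [AY, YF, BW]
Visit AY → queue [YF, BW]
Visit YF → queue [BW]
Visit BW → queue []

CO ZX OH HE ES EC AI RY KV AY YF BW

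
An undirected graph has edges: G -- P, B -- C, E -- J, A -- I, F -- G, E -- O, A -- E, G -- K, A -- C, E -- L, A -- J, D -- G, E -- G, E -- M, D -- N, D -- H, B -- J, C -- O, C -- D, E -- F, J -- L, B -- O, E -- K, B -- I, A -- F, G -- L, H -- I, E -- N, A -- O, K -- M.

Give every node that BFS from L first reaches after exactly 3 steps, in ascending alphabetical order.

C, H, I

Level 0: L
Level 1: E, G, J
Level 2: A, B, D, F, K, M, N, O, P
Level 3: C, H, I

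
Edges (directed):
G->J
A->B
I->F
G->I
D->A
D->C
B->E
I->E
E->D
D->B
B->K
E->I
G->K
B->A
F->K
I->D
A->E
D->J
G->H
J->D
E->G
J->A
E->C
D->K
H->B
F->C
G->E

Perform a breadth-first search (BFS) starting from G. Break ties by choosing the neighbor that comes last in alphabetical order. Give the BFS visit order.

G → K → J → I → H → E → D → A → F → B → C

Visit G; enqueue K, J, I, H, E → queue [K, J, I, H, E]
Visit K → queue [J, I, H, E]
Visit J; enqueue D, A → queue [I, H, E, D, A]
Visit I; enqueue F → queue [H, E, D, A, F]
Visit H; enqueue B → queue [E, D, A, F, B]
Visit E; enqueue C → queue [D, A, F, B, C]
Visit D → queue [A, F, B, C]
Visit A → queue [F, B, C]
Visit F → queue [B, C]
Visit B → queue [C]
Visit C → queue []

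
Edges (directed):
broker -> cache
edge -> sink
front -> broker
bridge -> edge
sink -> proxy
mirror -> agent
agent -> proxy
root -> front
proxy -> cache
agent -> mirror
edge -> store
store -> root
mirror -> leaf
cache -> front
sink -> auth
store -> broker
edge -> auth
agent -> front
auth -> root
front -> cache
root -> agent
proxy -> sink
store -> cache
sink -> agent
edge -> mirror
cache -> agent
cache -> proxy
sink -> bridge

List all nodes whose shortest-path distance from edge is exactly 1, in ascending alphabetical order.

Level 0: edge
Level 1: auth, mirror, sink, store
Level 2: agent, bridge, broker, cache, leaf, proxy, root
Level 3: front

auth, mirror, sink, store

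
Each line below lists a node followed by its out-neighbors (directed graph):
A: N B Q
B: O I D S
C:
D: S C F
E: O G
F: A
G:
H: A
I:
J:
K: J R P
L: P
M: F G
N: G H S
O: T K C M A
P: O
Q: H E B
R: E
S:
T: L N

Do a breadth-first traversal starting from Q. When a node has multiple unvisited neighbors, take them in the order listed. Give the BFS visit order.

Q -> H -> E -> B -> A -> O -> G -> I -> D -> S -> N -> T -> K -> C -> M -> F -> L -> J -> R -> P

Visit Q; enqueue H, E, B → queue [H, E, B]
Visit H; enqueue A → queue [E, B, A]
Visit E; enqueue O, G → queue [B, A, O, G]
Visit B; enqueue I, D, S → queue [A, O, G, I, D, S]
Visit A; enqueue N → queue [O, G, I, D, S, N]
Visit O; enqueue T, K, C, M → queue [G, I, D, S, N, T, K, C, M]
Visit G → queue [I, D, S, N, T, K, C, M]
Visit I → queue [D, S, N, T, K, C, M]
Visit D; enqueue F → queue [S, N, T, K, C, M, F]
Visit S → queue [N, T, K, C, M, F]
Visit N → queue [T, K, C, M, F]
Visit T; enqueue L → queue [K, C, M, F, L]
Visit K; enqueue J, R, P → queue [C, M, F, L, J, R, P]
Visit C → queue [M, F, L, J, R, P]
Visit M → queue [F, L, J, R, P]
Visit F → queue [L, J, R, P]
Visit L → queue [J, R, P]
Visit J → queue [R, P]
Visit R → queue [P]
Visit P → queue []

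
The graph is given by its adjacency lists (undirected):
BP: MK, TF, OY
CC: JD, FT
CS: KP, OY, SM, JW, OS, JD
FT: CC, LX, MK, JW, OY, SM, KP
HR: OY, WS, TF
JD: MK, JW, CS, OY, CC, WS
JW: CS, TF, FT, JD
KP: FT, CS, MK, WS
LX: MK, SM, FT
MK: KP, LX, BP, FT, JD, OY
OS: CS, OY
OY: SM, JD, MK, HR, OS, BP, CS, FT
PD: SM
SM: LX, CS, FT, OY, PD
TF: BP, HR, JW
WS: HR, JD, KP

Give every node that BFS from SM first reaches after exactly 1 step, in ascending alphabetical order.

Level 0: SM
Level 1: CS, FT, LX, OY, PD
Level 2: BP, CC, HR, JD, JW, KP, MK, OS
Level 3: TF, WS

CS, FT, LX, OY, PD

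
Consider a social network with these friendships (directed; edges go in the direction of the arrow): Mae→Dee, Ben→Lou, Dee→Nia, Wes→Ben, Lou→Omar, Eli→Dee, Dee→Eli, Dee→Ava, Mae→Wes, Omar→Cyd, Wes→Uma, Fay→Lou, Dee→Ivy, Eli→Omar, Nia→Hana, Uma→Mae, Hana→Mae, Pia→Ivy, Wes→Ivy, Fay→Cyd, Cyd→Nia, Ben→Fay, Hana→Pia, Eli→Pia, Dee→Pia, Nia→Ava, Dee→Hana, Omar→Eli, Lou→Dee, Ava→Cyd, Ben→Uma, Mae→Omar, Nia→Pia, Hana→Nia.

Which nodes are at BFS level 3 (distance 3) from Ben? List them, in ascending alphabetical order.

Ava, Eli, Hana, Ivy, Nia, Pia, Wes

Level 0: Ben
Level 1: Fay, Lou, Uma
Level 2: Cyd, Dee, Mae, Omar
Level 3: Ava, Eli, Hana, Ivy, Nia, Pia, Wes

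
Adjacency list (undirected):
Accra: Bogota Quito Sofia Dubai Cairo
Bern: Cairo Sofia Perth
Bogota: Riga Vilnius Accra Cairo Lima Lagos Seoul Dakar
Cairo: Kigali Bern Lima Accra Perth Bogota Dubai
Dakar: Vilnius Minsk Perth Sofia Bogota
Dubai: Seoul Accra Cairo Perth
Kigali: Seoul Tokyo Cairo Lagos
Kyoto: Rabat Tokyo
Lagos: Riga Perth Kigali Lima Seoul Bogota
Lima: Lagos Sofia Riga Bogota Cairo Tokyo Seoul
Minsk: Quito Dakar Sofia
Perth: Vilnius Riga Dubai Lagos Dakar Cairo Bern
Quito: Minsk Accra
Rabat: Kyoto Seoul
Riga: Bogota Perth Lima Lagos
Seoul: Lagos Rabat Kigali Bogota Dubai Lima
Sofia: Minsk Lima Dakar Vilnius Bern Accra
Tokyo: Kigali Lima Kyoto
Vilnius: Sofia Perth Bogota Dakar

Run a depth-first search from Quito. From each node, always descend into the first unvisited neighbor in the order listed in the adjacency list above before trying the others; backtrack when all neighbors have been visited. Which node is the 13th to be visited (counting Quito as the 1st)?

Rabat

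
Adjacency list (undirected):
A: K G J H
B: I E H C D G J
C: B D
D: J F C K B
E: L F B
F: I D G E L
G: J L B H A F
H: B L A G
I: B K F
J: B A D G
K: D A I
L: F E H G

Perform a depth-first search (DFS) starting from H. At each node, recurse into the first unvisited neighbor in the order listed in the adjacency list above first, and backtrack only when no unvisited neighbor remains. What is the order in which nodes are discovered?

H → B → I → K → D → J → A → G → L → F → E → C

Visit H
H → B
B → I
I → K
K → D
D → J
J → A
A → G
G → L
L → F
F → E
D → C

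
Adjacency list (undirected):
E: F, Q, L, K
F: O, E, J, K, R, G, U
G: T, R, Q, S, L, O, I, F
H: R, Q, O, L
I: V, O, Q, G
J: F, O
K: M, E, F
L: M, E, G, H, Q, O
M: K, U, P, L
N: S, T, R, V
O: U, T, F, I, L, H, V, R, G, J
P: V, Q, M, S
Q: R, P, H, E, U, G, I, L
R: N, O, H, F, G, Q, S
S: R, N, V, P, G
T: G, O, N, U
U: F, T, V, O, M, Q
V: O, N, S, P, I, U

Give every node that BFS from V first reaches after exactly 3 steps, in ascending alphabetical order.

Level 0: V
Level 1: I, N, O, P, S, U
Level 2: F, G, H, J, L, M, Q, R, T
Level 3: E, K

E, K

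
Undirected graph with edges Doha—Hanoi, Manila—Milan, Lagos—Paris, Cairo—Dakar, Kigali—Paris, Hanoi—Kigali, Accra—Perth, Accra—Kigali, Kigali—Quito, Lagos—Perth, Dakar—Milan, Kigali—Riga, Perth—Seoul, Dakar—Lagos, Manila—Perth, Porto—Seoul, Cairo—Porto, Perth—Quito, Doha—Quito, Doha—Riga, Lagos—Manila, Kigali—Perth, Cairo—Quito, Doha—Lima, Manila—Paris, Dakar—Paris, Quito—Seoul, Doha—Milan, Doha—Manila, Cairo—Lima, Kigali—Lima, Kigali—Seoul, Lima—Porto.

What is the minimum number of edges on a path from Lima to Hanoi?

2

Level 0: Lima
Level 1: Cairo, Doha, Kigali, Porto
Level 2: Accra, Dakar, Hanoi, Manila, Milan, Paris, Perth, Quito, Riga, Seoul
Level 3: Lagos
Hanoi first appears at level 2.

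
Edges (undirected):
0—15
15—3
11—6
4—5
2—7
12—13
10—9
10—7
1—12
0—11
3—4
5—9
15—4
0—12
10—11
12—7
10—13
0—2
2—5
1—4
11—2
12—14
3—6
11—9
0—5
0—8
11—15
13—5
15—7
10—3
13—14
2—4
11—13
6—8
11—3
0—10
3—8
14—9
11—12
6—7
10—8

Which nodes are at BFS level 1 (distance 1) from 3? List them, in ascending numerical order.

4, 6, 8, 10, 11, 15

Level 0: 3
Level 1: 4, 6, 8, 10, 11, 15
Level 2: 0, 1, 2, 5, 7, 9, 12, 13
Level 3: 14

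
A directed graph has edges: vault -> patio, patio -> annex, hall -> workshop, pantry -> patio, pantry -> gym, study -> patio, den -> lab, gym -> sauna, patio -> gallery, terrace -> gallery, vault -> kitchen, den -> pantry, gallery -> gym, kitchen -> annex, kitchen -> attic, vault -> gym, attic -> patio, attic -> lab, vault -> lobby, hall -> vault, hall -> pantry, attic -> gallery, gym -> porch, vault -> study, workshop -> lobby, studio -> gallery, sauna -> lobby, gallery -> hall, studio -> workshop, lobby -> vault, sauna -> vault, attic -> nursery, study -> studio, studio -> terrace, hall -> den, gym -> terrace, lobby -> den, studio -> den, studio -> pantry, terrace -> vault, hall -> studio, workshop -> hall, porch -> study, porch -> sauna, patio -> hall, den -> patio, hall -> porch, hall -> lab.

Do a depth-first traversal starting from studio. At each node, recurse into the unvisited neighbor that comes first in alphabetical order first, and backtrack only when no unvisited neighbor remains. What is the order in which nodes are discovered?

Visit studio
studio → den
den → lab
den → pantry
pantry → gym
gym → porch
porch → sauna
sauna → lobby
lobby → vault
vault → kitchen
kitchen → annex
kitchen → attic
attic → gallery
gallery → hall
hall → workshop
attic → nursery
attic → patio
vault → study
gym → terrace

studio, den, lab, pantry, gym, porch, sauna, lobby, vault, kitchen, annex, attic, gallery, hall, workshop, nursery, patio, study, terrace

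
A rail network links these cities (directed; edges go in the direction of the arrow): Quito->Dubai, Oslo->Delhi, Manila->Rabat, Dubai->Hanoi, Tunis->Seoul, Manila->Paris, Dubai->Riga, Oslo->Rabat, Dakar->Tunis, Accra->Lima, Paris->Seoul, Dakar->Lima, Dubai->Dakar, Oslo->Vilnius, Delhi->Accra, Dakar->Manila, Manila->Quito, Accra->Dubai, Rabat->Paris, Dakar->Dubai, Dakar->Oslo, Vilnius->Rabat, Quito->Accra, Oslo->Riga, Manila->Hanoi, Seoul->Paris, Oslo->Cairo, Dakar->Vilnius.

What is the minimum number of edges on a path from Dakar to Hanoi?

2

Level 0: Dakar
Level 1: Dubai, Lima, Manila, Oslo, Tunis, Vilnius
Level 2: Cairo, Delhi, Hanoi, Paris, Quito, Rabat, Riga, Seoul
Level 3: Accra
Hanoi first appears at level 2.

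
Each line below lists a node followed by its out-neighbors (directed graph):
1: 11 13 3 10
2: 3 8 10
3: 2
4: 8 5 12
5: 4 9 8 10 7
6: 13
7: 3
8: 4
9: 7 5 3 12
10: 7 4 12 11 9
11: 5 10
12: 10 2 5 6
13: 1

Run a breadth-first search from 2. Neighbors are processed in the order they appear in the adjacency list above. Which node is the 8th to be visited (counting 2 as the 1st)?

11

Visit 2; enqueue 3, 8, 10 → queue [3, 8, 10]
Visit 3 → queue [8, 10]
Visit 8; enqueue 4 → queue [10, 4]
Visit 10; enqueue 7, 12, 11, 9 → queue [4, 7, 12, 11, 9]
Visit 4; enqueue 5 → queue [7, 12, 11, 9, 5]
Visit 7 → queue [12, 11, 9, 5]
Visit 12; enqueue 6 → queue [11, 9, 5, 6]
Visit 11 → queue [9, 5, 6]
Visit 9 → queue [5, 6]
Visit 5 → queue [6]
Visit 6; enqueue 13 → queue [13]
Visit 13; enqueue 1 → queue [1]
Visit 1 → queue []

Visit order: 2, 3, 8, 10, 4, 7, 12, 11, 9, 5, 6, 13, 1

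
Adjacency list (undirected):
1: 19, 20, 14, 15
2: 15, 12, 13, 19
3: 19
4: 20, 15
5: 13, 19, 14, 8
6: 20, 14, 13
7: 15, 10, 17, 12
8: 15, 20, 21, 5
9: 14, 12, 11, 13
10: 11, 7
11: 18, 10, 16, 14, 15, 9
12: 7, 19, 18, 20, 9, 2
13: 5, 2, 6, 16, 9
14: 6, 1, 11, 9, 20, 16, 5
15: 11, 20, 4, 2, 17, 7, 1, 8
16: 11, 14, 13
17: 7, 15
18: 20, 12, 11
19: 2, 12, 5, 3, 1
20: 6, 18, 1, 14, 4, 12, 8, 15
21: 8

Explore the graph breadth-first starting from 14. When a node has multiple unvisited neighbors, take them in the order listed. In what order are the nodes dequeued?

Visit 14; enqueue 6, 1, 11, 9, 20, 16, 5 → queue [6, 1, 11, 9, 20, 16, 5]
Visit 6; enqueue 13 → queue [1, 11, 9, 20, 16, 5, 13]
Visit 1; enqueue 19, 15 → queue [11, 9, 20, 16, 5, 13, 19, 15]
Visit 11; enqueue 18, 10 → queue [9, 20, 16, 5, 13, 19, 15, 18, 10]
Visit 9; enqueue 12 → queue [20, 16, 5, 13, 19, 15, 18, 10, 12]
Visit 20; enqueue 4, 8 → queue [16, 5, 13, 19, 15, 18, 10, 12, 4, 8]
Visit 16 → queue [5, 13, 19, 15, 18, 10, 12, 4, 8]
Visit 5 → queue [13, 19, 15, 18, 10, 12, 4, 8]
Visit 13; enqueue 2 → queue [19, 15, 18, 10, 12, 4, 8, 2]
Visit 19; enqueue 3 → queue [15, 18, 10, 12, 4, 8, 2, 3]
Visit 15; enqueue 17, 7 → queue [18, 10, 12, 4, 8, 2, 3, 17, 7]
Visit 18 → queue [10, 12, 4, 8, 2, 3, 17, 7]
Visit 10 → queue [12, 4, 8, 2, 3, 17, 7]
Visit 12 → queue [4, 8, 2, 3, 17, 7]
Visit 4 → queue [8, 2, 3, 17, 7]
Visit 8; enqueue 21 → queue [2, 3, 17, 7, 21]
Visit 2 → queue [3, 17, 7, 21]
Visit 3 → queue [17, 7, 21]
Visit 17 → queue [7, 21]
Visit 7 → queue [21]
Visit 21 → queue []

14 6 1 11 9 20 16 5 13 19 15 18 10 12 4 8 2 3 17 7 21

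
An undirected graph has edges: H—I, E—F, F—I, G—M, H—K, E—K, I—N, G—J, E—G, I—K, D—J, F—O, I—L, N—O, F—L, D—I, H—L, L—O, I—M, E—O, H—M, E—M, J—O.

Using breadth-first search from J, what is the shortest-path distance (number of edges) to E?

Level 0: J
Level 1: D, G, O
Level 2: E, F, I, L, M, N
Level 3: H, K
E first appears at level 2.

2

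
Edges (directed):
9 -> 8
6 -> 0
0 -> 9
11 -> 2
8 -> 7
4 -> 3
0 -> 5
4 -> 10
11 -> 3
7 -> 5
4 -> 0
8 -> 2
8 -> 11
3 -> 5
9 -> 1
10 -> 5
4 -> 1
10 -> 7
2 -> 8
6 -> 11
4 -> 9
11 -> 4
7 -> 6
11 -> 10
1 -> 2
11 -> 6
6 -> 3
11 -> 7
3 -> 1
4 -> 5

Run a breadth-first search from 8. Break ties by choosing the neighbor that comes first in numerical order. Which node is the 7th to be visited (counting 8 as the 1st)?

3

Visit 8; enqueue 2, 7, 11 → queue [2, 7, 11]
Visit 2 → queue [7, 11]
Visit 7; enqueue 5, 6 → queue [11, 5, 6]
Visit 11; enqueue 3, 4, 10 → queue [5, 6, 3, 4, 10]
Visit 5 → queue [6, 3, 4, 10]
Visit 6; enqueue 0 → queue [3, 4, 10, 0]
Visit 3; enqueue 1 → queue [4, 10, 0, 1]
Visit 4; enqueue 9 → queue [10, 0, 1, 9]
Visit 10 → queue [0, 1, 9]
Visit 0 → queue [1, 9]
Visit 1 → queue [9]
Visit 9 → queue []

Visit order: 8, 2, 7, 11, 5, 6, 3, 4, 10, 0, 1, 9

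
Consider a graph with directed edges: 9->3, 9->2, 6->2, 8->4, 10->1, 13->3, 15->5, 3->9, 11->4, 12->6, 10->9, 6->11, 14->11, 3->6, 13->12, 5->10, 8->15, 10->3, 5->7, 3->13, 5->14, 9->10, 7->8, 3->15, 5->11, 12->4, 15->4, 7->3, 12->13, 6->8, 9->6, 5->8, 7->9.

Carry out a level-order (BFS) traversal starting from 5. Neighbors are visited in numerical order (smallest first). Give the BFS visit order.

Visit 5; enqueue 7, 8, 10, 11, 14 → queue [7, 8, 10, 11, 14]
Visit 7; enqueue 3, 9 → queue [8, 10, 11, 14, 3, 9]
Visit 8; enqueue 4, 15 → queue [10, 11, 14, 3, 9, 4, 15]
Visit 10; enqueue 1 → queue [11, 14, 3, 9, 4, 15, 1]
Visit 11 → queue [14, 3, 9, 4, 15, 1]
Visit 14 → queue [3, 9, 4, 15, 1]
Visit 3; enqueue 6, 13 → queue [9, 4, 15, 1, 6, 13]
Visit 9; enqueue 2 → queue [4, 15, 1, 6, 13, 2]
Visit 4 → queue [15, 1, 6, 13, 2]
Visit 15 → queue [1, 6, 13, 2]
Visit 1 → queue [6, 13, 2]
Visit 6 → queue [13, 2]
Visit 13; enqueue 12 → queue [2, 12]
Visit 2 → queue [12]
Visit 12 → queue []

5, 7, 8, 10, 11, 14, 3, 9, 4, 15, 1, 6, 13, 2, 12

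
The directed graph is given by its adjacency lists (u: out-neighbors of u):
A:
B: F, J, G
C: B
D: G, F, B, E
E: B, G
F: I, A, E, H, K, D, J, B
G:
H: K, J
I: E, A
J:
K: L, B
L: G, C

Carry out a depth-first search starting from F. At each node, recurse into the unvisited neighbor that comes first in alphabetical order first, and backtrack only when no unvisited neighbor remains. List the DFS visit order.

F -> A -> B -> G -> J -> D -> E -> H -> K -> L -> C -> I

Visit F
F → A
F → B
B → G
B → J
F → D
D → E
F → H
H → K
K → L
L → C
F → I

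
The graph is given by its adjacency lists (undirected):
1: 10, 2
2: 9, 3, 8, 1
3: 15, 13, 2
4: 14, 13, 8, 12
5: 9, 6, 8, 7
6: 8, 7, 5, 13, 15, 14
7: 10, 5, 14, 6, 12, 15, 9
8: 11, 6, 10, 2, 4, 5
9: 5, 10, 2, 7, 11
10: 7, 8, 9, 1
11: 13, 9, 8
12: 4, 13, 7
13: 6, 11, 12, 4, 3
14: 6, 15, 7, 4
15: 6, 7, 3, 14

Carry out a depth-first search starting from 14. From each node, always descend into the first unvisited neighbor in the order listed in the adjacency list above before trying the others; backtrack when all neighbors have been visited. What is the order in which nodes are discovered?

Visit 14
14 → 6
6 → 8
8 → 11
11 → 13
13 → 12
12 → 4
12 → 7
7 → 10
10 → 9
9 → 5
9 → 2
2 → 3
3 → 15
2 → 1

14 -> 6 -> 8 -> 11 -> 13 -> 12 -> 4 -> 7 -> 10 -> 9 -> 5 -> 2 -> 3 -> 15 -> 1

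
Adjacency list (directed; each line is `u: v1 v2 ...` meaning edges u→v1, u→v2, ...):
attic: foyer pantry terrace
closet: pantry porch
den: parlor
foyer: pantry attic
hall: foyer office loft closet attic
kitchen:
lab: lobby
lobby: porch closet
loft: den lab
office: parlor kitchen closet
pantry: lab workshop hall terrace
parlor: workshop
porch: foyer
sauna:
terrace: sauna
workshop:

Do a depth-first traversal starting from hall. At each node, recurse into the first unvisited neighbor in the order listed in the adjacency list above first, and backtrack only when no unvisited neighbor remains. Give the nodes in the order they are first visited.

hall → foyer → pantry → lab → lobby → porch → closet → workshop → terrace → sauna → attic → office → parlor → kitchen → loft → den

Visit hall
hall → foyer
foyer → pantry
pantry → lab
lab → lobby
lobby → porch
lobby → closet
pantry → workshop
pantry → terrace
terrace → sauna
foyer → attic
hall → office
office → parlor
office → kitchen
hall → loft
loft → den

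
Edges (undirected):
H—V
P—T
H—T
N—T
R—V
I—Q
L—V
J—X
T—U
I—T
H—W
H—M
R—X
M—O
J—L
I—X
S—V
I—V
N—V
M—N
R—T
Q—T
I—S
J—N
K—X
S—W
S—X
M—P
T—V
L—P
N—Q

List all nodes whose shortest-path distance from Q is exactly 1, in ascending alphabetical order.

Level 0: Q
Level 1: I, N, T
Level 2: H, J, M, P, R, S, U, V, X
Level 3: K, L, O, W

I, N, T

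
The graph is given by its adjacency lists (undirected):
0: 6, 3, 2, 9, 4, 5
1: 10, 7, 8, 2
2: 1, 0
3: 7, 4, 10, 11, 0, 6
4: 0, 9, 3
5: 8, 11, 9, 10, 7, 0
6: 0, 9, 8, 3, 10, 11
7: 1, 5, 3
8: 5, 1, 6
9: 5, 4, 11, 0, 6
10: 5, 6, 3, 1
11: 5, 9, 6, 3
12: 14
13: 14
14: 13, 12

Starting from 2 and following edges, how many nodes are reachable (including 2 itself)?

12

BFS from 2 visits: 2, 0, 1, 3, 4, 5, 6, 9, 7, 8, 10, 11
Reachable nodes: 12 of 15 total.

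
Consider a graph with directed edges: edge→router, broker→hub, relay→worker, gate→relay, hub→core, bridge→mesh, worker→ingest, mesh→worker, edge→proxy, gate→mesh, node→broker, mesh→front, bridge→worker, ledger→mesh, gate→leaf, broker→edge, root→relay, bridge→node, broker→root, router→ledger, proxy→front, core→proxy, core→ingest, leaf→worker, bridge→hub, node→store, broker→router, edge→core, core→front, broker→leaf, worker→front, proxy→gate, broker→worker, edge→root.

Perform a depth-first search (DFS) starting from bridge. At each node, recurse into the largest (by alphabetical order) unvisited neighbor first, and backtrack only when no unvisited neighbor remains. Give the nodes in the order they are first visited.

bridge → worker → ingest → front → node → store → broker → router → ledger → mesh → root → relay → leaf → hub → core → proxy → gate → edge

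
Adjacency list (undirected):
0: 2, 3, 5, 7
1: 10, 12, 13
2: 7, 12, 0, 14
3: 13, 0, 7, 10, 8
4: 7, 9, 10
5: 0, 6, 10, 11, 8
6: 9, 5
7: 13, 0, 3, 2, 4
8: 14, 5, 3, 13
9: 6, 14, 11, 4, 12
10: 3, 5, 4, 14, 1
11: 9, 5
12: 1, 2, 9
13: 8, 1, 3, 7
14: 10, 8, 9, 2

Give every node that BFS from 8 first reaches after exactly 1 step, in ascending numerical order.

3, 5, 13, 14

Level 0: 8
Level 1: 3, 5, 13, 14
Level 2: 0, 1, 2, 6, 7, 9, 10, 11
Level 3: 4, 12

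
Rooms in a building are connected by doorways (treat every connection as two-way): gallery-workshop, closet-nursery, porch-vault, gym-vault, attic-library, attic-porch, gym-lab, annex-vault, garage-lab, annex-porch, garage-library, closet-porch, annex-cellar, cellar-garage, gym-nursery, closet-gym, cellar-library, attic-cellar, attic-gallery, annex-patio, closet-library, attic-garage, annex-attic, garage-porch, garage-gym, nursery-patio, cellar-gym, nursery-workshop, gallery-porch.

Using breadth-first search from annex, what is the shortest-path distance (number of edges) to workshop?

3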